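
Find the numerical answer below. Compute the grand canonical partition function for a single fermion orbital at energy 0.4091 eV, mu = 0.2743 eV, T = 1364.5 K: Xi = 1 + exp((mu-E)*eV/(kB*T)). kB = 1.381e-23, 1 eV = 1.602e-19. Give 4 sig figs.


Step 1: (mu - E) = 0.2743 - 0.4091 = -0.1348 eV
Step 2: x = (mu-E)*eV/(kB*T) = -0.1348*1.602e-19/(1.381e-23*1364.5) = -1.146
Step 3: exp(x) = 0.3179
Step 4: Xi = 1 + 0.3179 = 1.318

1.318


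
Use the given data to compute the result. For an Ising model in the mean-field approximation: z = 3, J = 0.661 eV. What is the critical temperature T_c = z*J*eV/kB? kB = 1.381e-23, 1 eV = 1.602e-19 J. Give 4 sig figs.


Step 1: z*J = 3*0.661 = 1.983 eV
Step 2: Convert to Joules: 1.983*1.602e-19 = 3.177e-19 J
Step 3: T_c = 3.177e-19 / 1.381e-23 = 2.3e+04 K

2.3e+04


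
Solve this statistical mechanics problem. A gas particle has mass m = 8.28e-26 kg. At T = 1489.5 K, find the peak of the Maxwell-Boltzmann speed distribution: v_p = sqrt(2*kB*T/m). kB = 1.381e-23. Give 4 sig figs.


Step 1: Numerator = 2*kB*T = 2*1.381e-23*1489.5 = 4.114e-20
Step 2: Ratio = 4.114e-20 / 8.28e-26 = 4.969e+05
Step 3: v_p = sqrt(4.969e+05) = 704.9 m/s

704.9


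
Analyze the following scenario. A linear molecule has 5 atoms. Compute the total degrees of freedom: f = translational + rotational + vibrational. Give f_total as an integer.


Step 1: Translational DOF = 3
Step 2: Rotational DOF (linear) = 2
Step 3: Vibrational DOF = 3*5 - 5 = 10
Step 4: Total = 3 + 2 + 10 = 15

15


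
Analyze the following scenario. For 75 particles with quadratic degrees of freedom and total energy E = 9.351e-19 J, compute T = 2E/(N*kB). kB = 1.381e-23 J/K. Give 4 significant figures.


Step 1: Numerator = 2*E = 2*9.351e-19 = 1.87e-18 J
Step 2: Denominator = N*kB = 75*1.381e-23 = 1.036e-21
Step 3: T = 1.87e-18 / 1.036e-21 = 1806 K

1806


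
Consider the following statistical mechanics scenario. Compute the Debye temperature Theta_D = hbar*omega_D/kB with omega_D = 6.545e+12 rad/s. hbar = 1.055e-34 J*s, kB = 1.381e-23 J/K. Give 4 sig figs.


Step 1: hbar*omega_D = 1.055e-34 * 6.545e+12 = 6.905e-22 J
Step 2: Theta_D = 6.905e-22 / 1.381e-23
Step 3: Theta_D = 50 K

50


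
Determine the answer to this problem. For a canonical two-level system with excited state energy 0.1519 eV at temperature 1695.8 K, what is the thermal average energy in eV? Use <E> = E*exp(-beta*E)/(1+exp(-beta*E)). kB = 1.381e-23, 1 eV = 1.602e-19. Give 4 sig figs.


Step 1: beta*E = 0.1519*1.602e-19/(1.381e-23*1695.8) = 1.039
Step 2: exp(-beta*E) = 0.3538
Step 3: <E> = 0.1519*0.3538/(1+0.3538) = 0.0397 eV

0.0397


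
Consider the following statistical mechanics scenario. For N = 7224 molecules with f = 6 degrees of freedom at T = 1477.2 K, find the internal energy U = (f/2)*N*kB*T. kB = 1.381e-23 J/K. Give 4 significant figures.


Step 1: f/2 = 6/2 = 3.0
Step 2: N*kB*T = 7224*1.381e-23*1477.2 = 1.474e-16
Step 3: U = 3.0 * 1.474e-16 = 4.421e-16 J

4.421e-16


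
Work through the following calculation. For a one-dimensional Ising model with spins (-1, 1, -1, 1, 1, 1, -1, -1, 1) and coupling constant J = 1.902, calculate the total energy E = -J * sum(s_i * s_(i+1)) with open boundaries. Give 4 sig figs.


Step 1: Nearest-neighbor products: -1, -1, -1, 1, 1, -1, 1, -1
Step 2: Sum of products = -2
Step 3: E = -1.902 * -2 = 3.804

3.804


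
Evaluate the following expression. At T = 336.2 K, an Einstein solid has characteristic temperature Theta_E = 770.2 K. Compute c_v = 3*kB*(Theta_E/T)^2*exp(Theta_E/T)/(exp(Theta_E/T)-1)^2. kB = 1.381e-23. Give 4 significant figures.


Step 1: x = Theta_E/T = 770.2/336.2 = 2.291
Step 2: x^2 = 5.248
Step 3: exp(x) = 9.884
Step 4: c_v = 3*1.381e-23*5.248*9.884/(9.884-1)^2 = 2.723e-23

2.723e-23


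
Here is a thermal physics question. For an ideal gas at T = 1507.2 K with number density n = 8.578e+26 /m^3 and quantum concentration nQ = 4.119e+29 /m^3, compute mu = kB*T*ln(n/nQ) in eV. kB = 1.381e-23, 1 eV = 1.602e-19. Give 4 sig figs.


Step 1: n/nQ = 8.578e+26/4.119e+29 = 0.002083
Step 2: ln(n/nQ) = -6.174
Step 3: mu = kB*T*ln(n/nQ) = 2.081e-20*-6.174 = -1.285e-19 J
Step 4: Convert to eV: -1.285e-19/1.602e-19 = -0.8022 eV

-0.8022


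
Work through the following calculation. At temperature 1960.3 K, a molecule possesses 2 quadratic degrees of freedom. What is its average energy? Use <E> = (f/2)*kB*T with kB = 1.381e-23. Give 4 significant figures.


Step 1: f/2 = 2/2 = 1
Step 2: kB*T = 1.381e-23 * 1960.3 = 2.707e-20
Step 3: <E> = 1 * 2.707e-20 = 2.707e-20 J

2.707e-20


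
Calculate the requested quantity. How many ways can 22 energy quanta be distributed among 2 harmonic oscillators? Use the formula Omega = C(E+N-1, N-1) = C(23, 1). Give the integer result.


Step 1: Use binomial coefficient C(23, 1)
Step 2: Numerator = 23! / 22!
Step 3: Denominator = 1!
Step 4: Omega = 23

23


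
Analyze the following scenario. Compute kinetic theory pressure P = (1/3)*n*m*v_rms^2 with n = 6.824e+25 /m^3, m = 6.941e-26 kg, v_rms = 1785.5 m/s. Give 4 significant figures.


Step 1: v_rms^2 = 1785.5^2 = 3.188e+06
Step 2: n*m = 6.824e+25*6.941e-26 = 4.737
Step 3: P = (1/3)*4.737*3.188e+06 = 5.033e+06 Pa

5.033e+06


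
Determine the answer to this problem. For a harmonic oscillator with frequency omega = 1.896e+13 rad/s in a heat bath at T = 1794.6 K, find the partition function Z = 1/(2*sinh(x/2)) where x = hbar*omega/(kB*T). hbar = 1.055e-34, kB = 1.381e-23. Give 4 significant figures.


Step 1: Compute x = hbar*omega/(kB*T) = 1.055e-34*1.896e+13/(1.381e-23*1794.6) = 0.08071
Step 2: x/2 = 0.04036
Step 3: sinh(x/2) = 0.04037
Step 4: Z = 1/(2*0.04037) = 12.39

12.39


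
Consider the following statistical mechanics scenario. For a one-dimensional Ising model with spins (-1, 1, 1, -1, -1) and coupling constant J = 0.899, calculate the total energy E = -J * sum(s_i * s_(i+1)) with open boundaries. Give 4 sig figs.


Step 1: Nearest-neighbor products: -1, 1, -1, 1
Step 2: Sum of products = 0
Step 3: E = -0.899 * 0 = 0

0


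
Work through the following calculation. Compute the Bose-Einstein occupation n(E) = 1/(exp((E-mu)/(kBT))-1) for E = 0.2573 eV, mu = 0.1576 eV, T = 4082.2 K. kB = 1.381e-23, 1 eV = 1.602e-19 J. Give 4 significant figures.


Step 1: (E - mu) = 0.0997 eV
Step 2: x = (E-mu)*eV/(kB*T) = 0.0997*1.602e-19/(1.381e-23*4082.2) = 0.2833
Step 3: exp(x) = 1.328
Step 4: n = 1/(exp(x)-1) = 3.053

3.053


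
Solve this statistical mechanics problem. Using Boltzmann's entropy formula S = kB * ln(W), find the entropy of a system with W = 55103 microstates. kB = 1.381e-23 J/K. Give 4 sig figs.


Step 1: ln(W) = ln(55103) = 10.92
Step 2: S = kB * ln(W) = 1.381e-23 * 10.92
Step 3: S = 1.508e-22 J/K

1.508e-22


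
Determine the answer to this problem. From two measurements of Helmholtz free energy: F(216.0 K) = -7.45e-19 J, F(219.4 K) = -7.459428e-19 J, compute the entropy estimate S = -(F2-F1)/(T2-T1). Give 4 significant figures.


Step 1: dF = F2 - F1 = -7.459428e-19 - (-7.45e-19) = -9.428e-22 J
Step 2: dT = T2 - T1 = 219.4 - 216.0 = 3.4 K
Step 3: S = -dF/dT = -(-9.428e-22)/3.4 = 2.773e-22 J/K

2.773e-22


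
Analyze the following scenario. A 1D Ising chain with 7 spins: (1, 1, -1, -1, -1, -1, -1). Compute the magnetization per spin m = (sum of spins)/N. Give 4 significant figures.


Step 1: Count up spins (+1): 2, down spins (-1): 5
Step 2: Total magnetization M = 2 - 5 = -3
Step 3: m = M/N = -3/7 = -0.4286

-0.4286


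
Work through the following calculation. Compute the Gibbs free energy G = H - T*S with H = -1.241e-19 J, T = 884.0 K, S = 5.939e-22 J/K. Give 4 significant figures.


Step 1: T*S = 884.0 * 5.939e-22 = 5.25e-19 J
Step 2: G = H - T*S = -1.241e-19 - 5.25e-19
Step 3: G = -6.491e-19 J

-6.491e-19


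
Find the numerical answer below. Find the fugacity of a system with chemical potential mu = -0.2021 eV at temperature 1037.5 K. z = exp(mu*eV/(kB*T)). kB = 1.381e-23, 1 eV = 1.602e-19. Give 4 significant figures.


Step 1: Convert mu to Joules: -0.2021*1.602e-19 = -3.238e-20 J
Step 2: kB*T = 1.381e-23*1037.5 = 1.433e-20 J
Step 3: mu/(kB*T) = -2.26
Step 4: z = exp(-2.26) = 0.1044

0.1044


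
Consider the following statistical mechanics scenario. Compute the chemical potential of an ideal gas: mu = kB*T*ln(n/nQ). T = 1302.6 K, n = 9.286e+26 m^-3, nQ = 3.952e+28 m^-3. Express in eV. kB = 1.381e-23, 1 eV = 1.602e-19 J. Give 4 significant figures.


Step 1: n/nQ = 9.286e+26/3.952e+28 = 0.0235
Step 2: ln(n/nQ) = -3.751
Step 3: mu = kB*T*ln(n/nQ) = 1.799e-20*-3.751 = -6.747e-20 J
Step 4: Convert to eV: -6.747e-20/1.602e-19 = -0.4212 eV

-0.4212


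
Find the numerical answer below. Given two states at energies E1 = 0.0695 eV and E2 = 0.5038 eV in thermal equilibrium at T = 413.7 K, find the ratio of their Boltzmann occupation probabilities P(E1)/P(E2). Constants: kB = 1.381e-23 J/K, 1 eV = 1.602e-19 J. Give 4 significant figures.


Step 1: Compute energy difference dE = E1 - E2 = 0.0695 - 0.5038 = -0.4343 eV
Step 2: Convert to Joules: dE_J = -0.4343 * 1.602e-19 = -6.957e-20 J
Step 3: Compute exponent = -dE_J / (kB * T) = -(-6.957e-20) / (1.381e-23 * 413.7) = 12.18
Step 4: P(E1)/P(E2) = exp(12.18) = 1.944e+05

1.944e+05


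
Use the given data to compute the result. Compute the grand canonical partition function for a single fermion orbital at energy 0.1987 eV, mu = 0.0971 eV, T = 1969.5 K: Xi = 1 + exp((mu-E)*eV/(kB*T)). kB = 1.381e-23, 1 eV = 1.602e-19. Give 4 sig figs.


Step 1: (mu - E) = 0.0971 - 0.1987 = -0.1016 eV
Step 2: x = (mu-E)*eV/(kB*T) = -0.1016*1.602e-19/(1.381e-23*1969.5) = -0.5984
Step 3: exp(x) = 0.5497
Step 4: Xi = 1 + 0.5497 = 1.55

1.55


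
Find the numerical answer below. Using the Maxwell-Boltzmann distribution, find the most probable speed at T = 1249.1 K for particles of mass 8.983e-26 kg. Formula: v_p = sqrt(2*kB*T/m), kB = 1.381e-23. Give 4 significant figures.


Step 1: Numerator = 2*kB*T = 2*1.381e-23*1249.1 = 3.45e-20
Step 2: Ratio = 3.45e-20 / 8.983e-26 = 3.841e+05
Step 3: v_p = sqrt(3.841e+05) = 619.7 m/s

619.7


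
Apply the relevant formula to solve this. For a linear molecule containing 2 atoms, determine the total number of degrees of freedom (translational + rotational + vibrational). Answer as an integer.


Step 1: Translational DOF = 3
Step 2: Rotational DOF (linear) = 2
Step 3: Vibrational DOF = 3*2 - 5 = 1
Step 4: Total = 3 + 2 + 1 = 6

6


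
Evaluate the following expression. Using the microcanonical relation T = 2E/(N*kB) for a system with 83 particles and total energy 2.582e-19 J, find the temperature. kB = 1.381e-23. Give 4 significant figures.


Step 1: Numerator = 2*E = 2*2.582e-19 = 5.164e-19 J
Step 2: Denominator = N*kB = 83*1.381e-23 = 1.146e-21
Step 3: T = 5.164e-19 / 1.146e-21 = 450.5 K

450.5


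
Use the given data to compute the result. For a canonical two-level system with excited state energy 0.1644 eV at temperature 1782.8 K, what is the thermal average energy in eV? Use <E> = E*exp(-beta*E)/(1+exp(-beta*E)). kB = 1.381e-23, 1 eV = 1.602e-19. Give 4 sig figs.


Step 1: beta*E = 0.1644*1.602e-19/(1.381e-23*1782.8) = 1.07
Step 2: exp(-beta*E) = 0.3431
Step 3: <E> = 0.1644*0.3431/(1+0.3431) = 0.042 eV

0.042


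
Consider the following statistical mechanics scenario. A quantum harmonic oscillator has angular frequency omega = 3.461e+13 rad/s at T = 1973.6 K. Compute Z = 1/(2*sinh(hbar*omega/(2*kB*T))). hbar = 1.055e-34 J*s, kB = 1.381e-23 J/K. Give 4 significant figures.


Step 1: Compute x = hbar*omega/(kB*T) = 1.055e-34*3.461e+13/(1.381e-23*1973.6) = 0.134
Step 2: x/2 = 0.06698
Step 3: sinh(x/2) = 0.06703
Step 4: Z = 1/(2*0.06703) = 7.459

7.459


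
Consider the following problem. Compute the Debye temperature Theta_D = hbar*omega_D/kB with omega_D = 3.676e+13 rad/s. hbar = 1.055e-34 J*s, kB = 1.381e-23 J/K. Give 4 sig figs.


Step 1: hbar*omega_D = 1.055e-34 * 3.676e+13 = 3.878e-21 J
Step 2: Theta_D = 3.878e-21 / 1.381e-23
Step 3: Theta_D = 280.8 K

280.8


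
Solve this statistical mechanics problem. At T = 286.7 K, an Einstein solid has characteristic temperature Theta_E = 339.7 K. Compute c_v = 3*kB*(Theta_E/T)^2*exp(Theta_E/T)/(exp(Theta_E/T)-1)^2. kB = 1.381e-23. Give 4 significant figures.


Step 1: x = Theta_E/T = 339.7/286.7 = 1.185
Step 2: x^2 = 1.404
Step 3: exp(x) = 3.27
Step 4: c_v = 3*1.381e-23*1.404*3.27/(3.27-1)^2 = 3.691e-23

3.691e-23


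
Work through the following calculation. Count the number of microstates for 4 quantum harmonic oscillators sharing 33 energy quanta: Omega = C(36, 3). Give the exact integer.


Step 1: Use binomial coefficient C(36, 3)
Step 2: Numerator = 36! / 33!
Step 3: Denominator = 3!
Step 4: Omega = 7140

7140


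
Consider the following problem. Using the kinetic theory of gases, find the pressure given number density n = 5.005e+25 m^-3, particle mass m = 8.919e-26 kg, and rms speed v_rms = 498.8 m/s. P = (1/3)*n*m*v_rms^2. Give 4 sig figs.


Step 1: v_rms^2 = 498.8^2 = 2.488e+05
Step 2: n*m = 5.005e+25*8.919e-26 = 4.464
Step 3: P = (1/3)*4.464*2.488e+05 = 3.702e+05 Pa

3.702e+05


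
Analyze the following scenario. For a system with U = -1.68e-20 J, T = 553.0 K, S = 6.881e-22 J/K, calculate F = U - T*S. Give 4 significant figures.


Step 1: T*S = 553.0 * 6.881e-22 = 3.805e-19 J
Step 2: F = U - T*S = -1.68e-20 - 3.805e-19
Step 3: F = -3.973e-19 J

-3.973e-19


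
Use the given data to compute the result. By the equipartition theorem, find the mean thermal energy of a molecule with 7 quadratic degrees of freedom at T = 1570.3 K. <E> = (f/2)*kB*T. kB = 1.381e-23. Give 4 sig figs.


Step 1: f/2 = 7/2 = 3.5
Step 2: kB*T = 1.381e-23 * 1570.3 = 2.169e-20
Step 3: <E> = 3.5 * 2.169e-20 = 7.59e-20 J

7.59e-20


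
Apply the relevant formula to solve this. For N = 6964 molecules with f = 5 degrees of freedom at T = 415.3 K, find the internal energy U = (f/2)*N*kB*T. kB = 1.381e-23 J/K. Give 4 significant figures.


Step 1: f/2 = 5/2 = 2.5
Step 2: N*kB*T = 6964*1.381e-23*415.3 = 3.994e-17
Step 3: U = 2.5 * 3.994e-17 = 9.985e-17 J

9.985e-17


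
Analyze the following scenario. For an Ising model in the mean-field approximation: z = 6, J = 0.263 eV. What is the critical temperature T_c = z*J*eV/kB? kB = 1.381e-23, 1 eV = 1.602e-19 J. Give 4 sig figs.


Step 1: z*J = 6*0.263 = 1.578 eV
Step 2: Convert to Joules: 1.578*1.602e-19 = 2.528e-19 J
Step 3: T_c = 2.528e-19 / 1.381e-23 = 1.831e+04 K

1.831e+04


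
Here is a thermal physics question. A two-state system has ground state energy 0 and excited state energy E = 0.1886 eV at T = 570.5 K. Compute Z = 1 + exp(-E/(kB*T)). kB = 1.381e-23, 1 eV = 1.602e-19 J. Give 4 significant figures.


Step 1: Compute beta*E = E*eV/(kB*T) = 0.1886*1.602e-19/(1.381e-23*570.5) = 3.835
Step 2: exp(-beta*E) = exp(-3.835) = 0.0216
Step 3: Z = 1 + 0.0216 = 1.022

1.022


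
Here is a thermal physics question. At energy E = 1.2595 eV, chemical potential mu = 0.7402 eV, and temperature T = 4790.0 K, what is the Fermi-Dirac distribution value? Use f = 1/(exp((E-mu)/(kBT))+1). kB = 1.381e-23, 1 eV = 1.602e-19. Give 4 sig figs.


Step 1: (E - mu) = 1.2595 - 0.7402 = 0.5193 eV
Step 2: Convert: (E-mu)*eV = 8.319e-20 J
Step 3: x = (E-mu)*eV/(kB*T) = 1.258
Step 4: f = 1/(exp(1.258)+1) = 0.2214

0.2214


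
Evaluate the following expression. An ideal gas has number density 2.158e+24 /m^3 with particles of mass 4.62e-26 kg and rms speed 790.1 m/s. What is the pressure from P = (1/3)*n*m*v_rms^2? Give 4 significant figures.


Step 1: v_rms^2 = 790.1^2 = 6.243e+05
Step 2: n*m = 2.158e+24*4.62e-26 = 0.0997
Step 3: P = (1/3)*0.0997*6.243e+05 = 2.075e+04 Pa

2.075e+04


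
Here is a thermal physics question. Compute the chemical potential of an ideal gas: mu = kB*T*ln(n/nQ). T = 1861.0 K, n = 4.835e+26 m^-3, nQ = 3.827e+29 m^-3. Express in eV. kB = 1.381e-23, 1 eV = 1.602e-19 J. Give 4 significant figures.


Step 1: n/nQ = 4.835e+26/3.827e+29 = 0.001263
Step 2: ln(n/nQ) = -6.674
Step 3: mu = kB*T*ln(n/nQ) = 2.57e-20*-6.674 = -1.715e-19 J
Step 4: Convert to eV: -1.715e-19/1.602e-19 = -1.071 eV

-1.071


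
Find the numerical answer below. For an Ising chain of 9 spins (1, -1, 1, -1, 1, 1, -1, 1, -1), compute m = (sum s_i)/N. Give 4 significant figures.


Step 1: Count up spins (+1): 5, down spins (-1): 4
Step 2: Total magnetization M = 5 - 4 = 1
Step 3: m = M/N = 1/9 = 0.1111

0.1111


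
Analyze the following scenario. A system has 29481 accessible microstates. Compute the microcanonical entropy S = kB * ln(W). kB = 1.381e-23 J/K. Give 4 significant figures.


Step 1: ln(W) = ln(29481) = 10.29
Step 2: S = kB * ln(W) = 1.381e-23 * 10.29
Step 3: S = 1.421e-22 J/K

1.421e-22


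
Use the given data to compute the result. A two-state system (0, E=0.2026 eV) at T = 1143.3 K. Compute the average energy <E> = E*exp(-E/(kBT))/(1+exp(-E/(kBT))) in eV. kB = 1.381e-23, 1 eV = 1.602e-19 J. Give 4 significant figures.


Step 1: beta*E = 0.2026*1.602e-19/(1.381e-23*1143.3) = 2.056
Step 2: exp(-beta*E) = 0.128
Step 3: <E> = 0.2026*0.128/(1+0.128) = 0.02299 eV

0.02299


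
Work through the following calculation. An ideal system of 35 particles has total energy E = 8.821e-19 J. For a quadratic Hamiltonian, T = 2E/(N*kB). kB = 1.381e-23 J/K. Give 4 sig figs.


Step 1: Numerator = 2*E = 2*8.821e-19 = 1.764e-18 J
Step 2: Denominator = N*kB = 35*1.381e-23 = 4.833e-22
Step 3: T = 1.764e-18 / 4.833e-22 = 3650 K

3650


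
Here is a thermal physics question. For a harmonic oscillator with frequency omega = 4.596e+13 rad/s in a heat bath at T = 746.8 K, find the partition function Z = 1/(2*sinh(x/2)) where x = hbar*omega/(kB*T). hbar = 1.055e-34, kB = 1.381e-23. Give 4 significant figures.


Step 1: Compute x = hbar*omega/(kB*T) = 1.055e-34*4.596e+13/(1.381e-23*746.8) = 0.4701
Step 2: x/2 = 0.2351
Step 3: sinh(x/2) = 0.2372
Step 4: Z = 1/(2*0.2372) = 2.108

2.108


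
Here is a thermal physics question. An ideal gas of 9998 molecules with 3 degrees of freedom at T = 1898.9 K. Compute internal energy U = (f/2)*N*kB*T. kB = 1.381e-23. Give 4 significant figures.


Step 1: f/2 = 3/2 = 1.5
Step 2: N*kB*T = 9998*1.381e-23*1898.9 = 2.622e-16
Step 3: U = 1.5 * 2.622e-16 = 3.933e-16 J

3.933e-16


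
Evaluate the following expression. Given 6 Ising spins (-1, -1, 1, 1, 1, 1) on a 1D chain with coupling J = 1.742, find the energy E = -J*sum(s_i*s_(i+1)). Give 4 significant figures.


Step 1: Nearest-neighbor products: 1, -1, 1, 1, 1
Step 2: Sum of products = 3
Step 3: E = -1.742 * 3 = -5.226

-5.226


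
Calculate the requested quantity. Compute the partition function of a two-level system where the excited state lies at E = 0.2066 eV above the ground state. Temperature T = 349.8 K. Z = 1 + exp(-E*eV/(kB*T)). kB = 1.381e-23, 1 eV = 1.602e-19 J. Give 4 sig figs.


Step 1: Compute beta*E = E*eV/(kB*T) = 0.2066*1.602e-19/(1.381e-23*349.8) = 6.851
Step 2: exp(-beta*E) = exp(-6.851) = 0.001058
Step 3: Z = 1 + 0.001058 = 1.001

1.001


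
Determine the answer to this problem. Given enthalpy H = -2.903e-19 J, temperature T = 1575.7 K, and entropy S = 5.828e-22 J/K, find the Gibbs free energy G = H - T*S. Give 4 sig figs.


Step 1: T*S = 1575.7 * 5.828e-22 = 9.183e-19 J
Step 2: G = H - T*S = -2.903e-19 - 9.183e-19
Step 3: G = -1.209e-18 J

-1.209e-18


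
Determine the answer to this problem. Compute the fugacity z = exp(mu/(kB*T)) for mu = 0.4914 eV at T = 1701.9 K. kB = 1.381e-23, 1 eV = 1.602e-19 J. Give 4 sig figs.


Step 1: Convert mu to Joules: 0.4914*1.602e-19 = 7.872e-20 J
Step 2: kB*T = 1.381e-23*1701.9 = 2.35e-20 J
Step 3: mu/(kB*T) = 3.349
Step 4: z = exp(3.349) = 28.49

28.49


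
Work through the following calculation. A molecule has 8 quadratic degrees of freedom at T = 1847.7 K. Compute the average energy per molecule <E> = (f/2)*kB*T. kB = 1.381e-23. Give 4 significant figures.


Step 1: f/2 = 8/2 = 4
Step 2: kB*T = 1.381e-23 * 1847.7 = 2.552e-20
Step 3: <E> = 4 * 2.552e-20 = 1.021e-19 J

1.021e-19


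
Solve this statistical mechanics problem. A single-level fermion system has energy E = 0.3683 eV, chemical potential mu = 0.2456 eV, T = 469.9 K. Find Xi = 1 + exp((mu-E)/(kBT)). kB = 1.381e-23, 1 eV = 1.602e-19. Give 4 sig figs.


Step 1: (mu - E) = 0.2456 - 0.3683 = -0.1227 eV
Step 2: x = (mu-E)*eV/(kB*T) = -0.1227*1.602e-19/(1.381e-23*469.9) = -3.029
Step 3: exp(x) = 0.04836
Step 4: Xi = 1 + 0.04836 = 1.048

1.048


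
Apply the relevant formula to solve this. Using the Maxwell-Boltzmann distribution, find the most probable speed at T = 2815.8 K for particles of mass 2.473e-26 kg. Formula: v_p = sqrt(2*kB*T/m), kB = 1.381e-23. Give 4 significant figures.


Step 1: Numerator = 2*kB*T = 2*1.381e-23*2815.8 = 7.777e-20
Step 2: Ratio = 7.777e-20 / 2.473e-26 = 3.145e+06
Step 3: v_p = sqrt(3.145e+06) = 1773 m/s

1773


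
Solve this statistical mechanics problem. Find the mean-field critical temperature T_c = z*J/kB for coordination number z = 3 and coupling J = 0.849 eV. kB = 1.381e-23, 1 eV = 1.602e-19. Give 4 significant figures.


Step 1: z*J = 3*0.849 = 2.547 eV
Step 2: Convert to Joules: 2.547*1.602e-19 = 4.08e-19 J
Step 3: T_c = 4.08e-19 / 1.381e-23 = 2.955e+04 K

2.955e+04


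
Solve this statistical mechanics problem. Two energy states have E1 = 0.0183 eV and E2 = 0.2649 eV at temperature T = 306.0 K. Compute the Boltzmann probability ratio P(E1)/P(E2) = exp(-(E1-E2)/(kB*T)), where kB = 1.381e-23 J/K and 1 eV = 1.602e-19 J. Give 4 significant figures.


Step 1: Compute energy difference dE = E1 - E2 = 0.0183 - 0.2649 = -0.2466 eV
Step 2: Convert to Joules: dE_J = -0.2466 * 1.602e-19 = -3.951e-20 J
Step 3: Compute exponent = -dE_J / (kB * T) = -(-3.951e-20) / (1.381e-23 * 306.0) = 9.348
Step 4: P(E1)/P(E2) = exp(9.348) = 1.148e+04

1.148e+04


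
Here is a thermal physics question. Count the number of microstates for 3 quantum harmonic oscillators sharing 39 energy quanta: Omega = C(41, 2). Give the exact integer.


Step 1: Use binomial coefficient C(41, 2)
Step 2: Numerator = 41! / 39!
Step 3: Denominator = 2!
Step 4: Omega = 820

820


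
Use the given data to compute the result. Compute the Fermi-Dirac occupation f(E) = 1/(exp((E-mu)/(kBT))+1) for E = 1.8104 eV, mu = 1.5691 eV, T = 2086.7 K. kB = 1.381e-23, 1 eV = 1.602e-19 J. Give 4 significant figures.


Step 1: (E - mu) = 1.8104 - 1.5691 = 0.2413 eV
Step 2: Convert: (E-mu)*eV = 3.866e-20 J
Step 3: x = (E-mu)*eV/(kB*T) = 1.341
Step 4: f = 1/(exp(1.341)+1) = 0.2073

0.2073


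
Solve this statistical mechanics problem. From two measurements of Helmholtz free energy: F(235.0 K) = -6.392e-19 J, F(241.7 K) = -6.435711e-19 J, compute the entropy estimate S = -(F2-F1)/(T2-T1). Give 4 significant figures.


Step 1: dF = F2 - F1 = -6.435711e-19 - (-6.392e-19) = -4.3711e-21 J
Step 2: dT = T2 - T1 = 241.7 - 235.0 = 6.7 K
Step 3: S = -dF/dT = -(-4.3711e-21)/6.7 = 6.524e-22 J/K

6.524e-22


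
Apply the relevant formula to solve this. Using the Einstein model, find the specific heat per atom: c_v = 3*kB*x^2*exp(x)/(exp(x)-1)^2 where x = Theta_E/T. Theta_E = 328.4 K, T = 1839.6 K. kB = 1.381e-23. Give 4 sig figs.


Step 1: x = Theta_E/T = 328.4/1839.6 = 0.1785
Step 2: x^2 = 0.03187
Step 3: exp(x) = 1.195
Step 4: c_v = 3*1.381e-23*0.03187*1.195/(1.195-1)^2 = 4.132e-23

4.132e-23


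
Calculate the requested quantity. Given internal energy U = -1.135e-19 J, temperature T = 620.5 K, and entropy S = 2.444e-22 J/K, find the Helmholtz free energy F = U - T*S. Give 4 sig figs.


Step 1: T*S = 620.5 * 2.444e-22 = 1.517e-19 J
Step 2: F = U - T*S = -1.135e-19 - 1.517e-19
Step 3: F = -2.652e-19 J

-2.652e-19


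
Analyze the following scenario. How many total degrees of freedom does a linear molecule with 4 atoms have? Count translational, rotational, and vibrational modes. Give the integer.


Step 1: Translational DOF = 3
Step 2: Rotational DOF (linear) = 2
Step 3: Vibrational DOF = 3*4 - 5 = 7
Step 4: Total = 3 + 2 + 7 = 12

12


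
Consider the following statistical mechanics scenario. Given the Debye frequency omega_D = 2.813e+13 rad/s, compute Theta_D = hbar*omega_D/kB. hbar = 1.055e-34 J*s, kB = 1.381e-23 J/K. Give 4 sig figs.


Step 1: hbar*omega_D = 1.055e-34 * 2.813e+13 = 2.968e-21 J
Step 2: Theta_D = 2.968e-21 / 1.381e-23
Step 3: Theta_D = 214.9 K

214.9


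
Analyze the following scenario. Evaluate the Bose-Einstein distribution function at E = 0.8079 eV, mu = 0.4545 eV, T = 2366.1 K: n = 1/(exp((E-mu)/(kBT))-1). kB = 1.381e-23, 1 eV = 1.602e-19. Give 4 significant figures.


Step 1: (E - mu) = 0.3534 eV
Step 2: x = (E-mu)*eV/(kB*T) = 0.3534*1.602e-19/(1.381e-23*2366.1) = 1.733
Step 3: exp(x) = 5.655
Step 4: n = 1/(exp(x)-1) = 0.2148

0.2148


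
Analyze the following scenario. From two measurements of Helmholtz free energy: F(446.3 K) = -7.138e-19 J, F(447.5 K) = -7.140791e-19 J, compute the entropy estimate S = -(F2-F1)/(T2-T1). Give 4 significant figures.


Step 1: dF = F2 - F1 = -7.140791e-19 - (-7.138e-19) = -2.791e-22 J
Step 2: dT = T2 - T1 = 447.5 - 446.3 = 1.2 K
Step 3: S = -dF/dT = -(-2.791e-22)/1.2 = 2.326e-22 J/K

2.326e-22


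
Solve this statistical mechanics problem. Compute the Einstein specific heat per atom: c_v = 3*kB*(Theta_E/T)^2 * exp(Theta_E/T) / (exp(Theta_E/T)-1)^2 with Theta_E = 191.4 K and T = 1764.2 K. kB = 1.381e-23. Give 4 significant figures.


Step 1: x = Theta_E/T = 191.4/1764.2 = 0.1085
Step 2: x^2 = 0.01177
Step 3: exp(x) = 1.115
Step 4: c_v = 3*1.381e-23*0.01177*1.115/(1.115-1)^2 = 4.139e-23

4.139e-23


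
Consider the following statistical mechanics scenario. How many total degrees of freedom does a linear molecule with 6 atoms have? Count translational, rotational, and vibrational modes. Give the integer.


Step 1: Translational DOF = 3
Step 2: Rotational DOF (linear) = 2
Step 3: Vibrational DOF = 3*6 - 5 = 13
Step 4: Total = 3 + 2 + 13 = 18

18


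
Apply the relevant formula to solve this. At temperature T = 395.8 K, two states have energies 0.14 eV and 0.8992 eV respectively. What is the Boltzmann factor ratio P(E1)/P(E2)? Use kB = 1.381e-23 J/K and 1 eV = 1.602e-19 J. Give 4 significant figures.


Step 1: Compute energy difference dE = E1 - E2 = 0.14 - 0.8992 = -0.7592 eV
Step 2: Convert to Joules: dE_J = -0.7592 * 1.602e-19 = -1.216e-19 J
Step 3: Compute exponent = -dE_J / (kB * T) = -(-1.216e-19) / (1.381e-23 * 395.8) = 22.25
Step 4: P(E1)/P(E2) = exp(22.25) = 4.608e+09

4.608e+09


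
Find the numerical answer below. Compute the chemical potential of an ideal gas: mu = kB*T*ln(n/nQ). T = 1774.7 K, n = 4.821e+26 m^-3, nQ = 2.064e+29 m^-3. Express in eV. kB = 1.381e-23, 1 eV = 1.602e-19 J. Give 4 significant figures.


Step 1: n/nQ = 4.821e+26/2.064e+29 = 0.002336
Step 2: ln(n/nQ) = -6.059
Step 3: mu = kB*T*ln(n/nQ) = 2.451e-20*-6.059 = -1.485e-19 J
Step 4: Convert to eV: -1.485e-19/1.602e-19 = -0.927 eV

-0.927


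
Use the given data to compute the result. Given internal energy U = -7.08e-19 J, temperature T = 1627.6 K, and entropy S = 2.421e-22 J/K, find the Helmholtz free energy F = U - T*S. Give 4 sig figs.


Step 1: T*S = 1627.6 * 2.421e-22 = 3.94e-19 J
Step 2: F = U - T*S = -7.08e-19 - 3.94e-19
Step 3: F = -1.102e-18 J

-1.102e-18


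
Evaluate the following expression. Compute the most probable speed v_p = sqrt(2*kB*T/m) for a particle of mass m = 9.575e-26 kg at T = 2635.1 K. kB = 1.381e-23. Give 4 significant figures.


Step 1: Numerator = 2*kB*T = 2*1.381e-23*2635.1 = 7.278e-20
Step 2: Ratio = 7.278e-20 / 9.575e-26 = 7.601e+05
Step 3: v_p = sqrt(7.601e+05) = 871.8 m/s

871.8


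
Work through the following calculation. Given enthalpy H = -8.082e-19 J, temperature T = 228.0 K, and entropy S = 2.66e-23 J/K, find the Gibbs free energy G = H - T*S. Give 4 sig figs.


Step 1: T*S = 228.0 * 2.66e-23 = 6.065e-21 J
Step 2: G = H - T*S = -8.082e-19 - 6.065e-21
Step 3: G = -8.143e-19 J

-8.143e-19


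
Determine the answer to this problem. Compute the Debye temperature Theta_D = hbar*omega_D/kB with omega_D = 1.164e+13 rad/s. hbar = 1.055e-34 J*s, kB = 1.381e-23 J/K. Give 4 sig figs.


Step 1: hbar*omega_D = 1.055e-34 * 1.164e+13 = 1.228e-21 J
Step 2: Theta_D = 1.228e-21 / 1.381e-23
Step 3: Theta_D = 88.92 K

88.92


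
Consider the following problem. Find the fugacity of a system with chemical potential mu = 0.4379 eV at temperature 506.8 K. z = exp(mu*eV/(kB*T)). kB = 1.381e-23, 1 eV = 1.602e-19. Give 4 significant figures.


Step 1: Convert mu to Joules: 0.4379*1.602e-19 = 7.015e-20 J
Step 2: kB*T = 1.381e-23*506.8 = 6.999e-21 J
Step 3: mu/(kB*T) = 10.02
Step 4: z = exp(10.02) = 2.254e+04

2.254e+04


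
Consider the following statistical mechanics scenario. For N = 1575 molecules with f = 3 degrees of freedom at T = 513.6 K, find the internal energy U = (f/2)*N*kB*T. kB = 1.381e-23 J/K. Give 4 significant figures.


Step 1: f/2 = 3/2 = 1.5
Step 2: N*kB*T = 1575*1.381e-23*513.6 = 1.117e-17
Step 3: U = 1.5 * 1.117e-17 = 1.676e-17 J

1.676e-17


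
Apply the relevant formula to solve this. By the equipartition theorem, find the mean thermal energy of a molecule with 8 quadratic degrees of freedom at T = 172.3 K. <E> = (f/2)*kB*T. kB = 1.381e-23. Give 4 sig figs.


Step 1: f/2 = 8/2 = 4
Step 2: kB*T = 1.381e-23 * 172.3 = 2.379e-21
Step 3: <E> = 4 * 2.379e-21 = 9.518e-21 J

9.518e-21


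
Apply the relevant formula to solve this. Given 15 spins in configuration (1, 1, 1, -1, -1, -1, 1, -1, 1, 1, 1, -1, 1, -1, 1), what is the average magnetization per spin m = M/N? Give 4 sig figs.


Step 1: Count up spins (+1): 9, down spins (-1): 6
Step 2: Total magnetization M = 9 - 6 = 3
Step 3: m = M/N = 3/15 = 0.2

0.2


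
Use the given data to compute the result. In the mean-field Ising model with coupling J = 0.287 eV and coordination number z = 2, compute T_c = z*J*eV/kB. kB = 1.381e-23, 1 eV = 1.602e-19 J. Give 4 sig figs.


Step 1: z*J = 2*0.287 = 0.574 eV
Step 2: Convert to Joules: 0.574*1.602e-19 = 9.195e-20 J
Step 3: T_c = 9.195e-20 / 1.381e-23 = 6659 K

6659


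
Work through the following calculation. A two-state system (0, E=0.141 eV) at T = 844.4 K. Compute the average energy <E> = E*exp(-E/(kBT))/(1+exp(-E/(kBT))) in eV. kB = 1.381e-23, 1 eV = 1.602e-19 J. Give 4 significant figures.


Step 1: beta*E = 0.141*1.602e-19/(1.381e-23*844.4) = 1.937
Step 2: exp(-beta*E) = 0.1441
Step 3: <E> = 0.141*0.1441/(1+0.1441) = 0.01776 eV

0.01776


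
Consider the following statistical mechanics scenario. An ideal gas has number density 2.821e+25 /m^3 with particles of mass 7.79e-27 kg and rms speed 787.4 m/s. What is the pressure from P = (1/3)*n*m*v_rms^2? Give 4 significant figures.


Step 1: v_rms^2 = 787.4^2 = 6.2e+05
Step 2: n*m = 2.821e+25*7.79e-27 = 0.2198
Step 3: P = (1/3)*0.2198*6.2e+05 = 4.542e+04 Pa

4.542e+04


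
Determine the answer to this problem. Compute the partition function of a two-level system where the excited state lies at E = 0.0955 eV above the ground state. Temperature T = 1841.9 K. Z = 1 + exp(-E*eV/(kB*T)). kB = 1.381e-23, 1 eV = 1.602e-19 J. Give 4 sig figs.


Step 1: Compute beta*E = E*eV/(kB*T) = 0.0955*1.602e-19/(1.381e-23*1841.9) = 0.6015
Step 2: exp(-beta*E) = exp(-0.6015) = 0.548
Step 3: Z = 1 + 0.548 = 1.548

1.548


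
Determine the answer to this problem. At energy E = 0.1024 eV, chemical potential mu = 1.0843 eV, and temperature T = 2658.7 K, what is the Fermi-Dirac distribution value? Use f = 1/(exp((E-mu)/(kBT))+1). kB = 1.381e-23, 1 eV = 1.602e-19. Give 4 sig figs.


Step 1: (E - mu) = 0.1024 - 1.0843 = -0.9819 eV
Step 2: Convert: (E-mu)*eV = -1.573e-19 J
Step 3: x = (E-mu)*eV/(kB*T) = -4.284
Step 4: f = 1/(exp(-4.284)+1) = 0.9864

0.9864


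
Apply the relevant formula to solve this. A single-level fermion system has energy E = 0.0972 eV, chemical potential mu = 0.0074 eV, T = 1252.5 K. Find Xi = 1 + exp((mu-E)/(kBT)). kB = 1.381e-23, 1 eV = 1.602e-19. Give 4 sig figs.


Step 1: (mu - E) = 0.0074 - 0.0972 = -0.0898 eV
Step 2: x = (mu-E)*eV/(kB*T) = -0.0898*1.602e-19/(1.381e-23*1252.5) = -0.8317
Step 3: exp(x) = 0.4353
Step 4: Xi = 1 + 0.4353 = 1.435

1.435


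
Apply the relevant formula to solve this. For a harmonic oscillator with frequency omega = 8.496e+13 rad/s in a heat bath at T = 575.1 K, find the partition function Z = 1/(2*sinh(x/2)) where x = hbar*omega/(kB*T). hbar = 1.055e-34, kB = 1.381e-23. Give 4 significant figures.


Step 1: Compute x = hbar*omega/(kB*T) = 1.055e-34*8.496e+13/(1.381e-23*575.1) = 1.129
Step 2: x/2 = 0.5643
Step 3: sinh(x/2) = 0.5947
Step 4: Z = 1/(2*0.5947) = 0.8407

0.8407


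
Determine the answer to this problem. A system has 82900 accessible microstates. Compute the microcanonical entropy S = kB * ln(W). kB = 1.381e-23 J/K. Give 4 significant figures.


Step 1: ln(W) = ln(82900) = 11.33
Step 2: S = kB * ln(W) = 1.381e-23 * 11.33
Step 3: S = 1.564e-22 J/K

1.564e-22


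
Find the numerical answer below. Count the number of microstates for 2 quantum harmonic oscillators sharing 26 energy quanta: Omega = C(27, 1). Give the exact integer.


Step 1: Use binomial coefficient C(27, 1)
Step 2: Numerator = 27! / 26!
Step 3: Denominator = 1!
Step 4: Omega = 27

27


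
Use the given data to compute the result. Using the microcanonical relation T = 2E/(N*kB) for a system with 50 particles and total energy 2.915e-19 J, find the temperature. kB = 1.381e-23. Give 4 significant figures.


Step 1: Numerator = 2*E = 2*2.915e-19 = 5.83e-19 J
Step 2: Denominator = N*kB = 50*1.381e-23 = 6.905e-22
Step 3: T = 5.83e-19 / 6.905e-22 = 844.3 K

844.3


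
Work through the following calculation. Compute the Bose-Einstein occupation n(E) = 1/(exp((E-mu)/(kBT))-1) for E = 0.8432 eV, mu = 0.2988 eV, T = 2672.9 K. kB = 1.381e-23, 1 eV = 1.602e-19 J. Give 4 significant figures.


Step 1: (E - mu) = 0.5444 eV
Step 2: x = (E-mu)*eV/(kB*T) = 0.5444*1.602e-19/(1.381e-23*2672.9) = 2.363
Step 3: exp(x) = 10.62
Step 4: n = 1/(exp(x)-1) = 0.104

0.104


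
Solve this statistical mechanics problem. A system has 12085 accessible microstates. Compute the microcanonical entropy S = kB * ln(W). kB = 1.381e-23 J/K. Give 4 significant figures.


Step 1: ln(W) = ln(12085) = 9.4
Step 2: S = kB * ln(W) = 1.381e-23 * 9.4
Step 3: S = 1.298e-22 J/K

1.298e-22


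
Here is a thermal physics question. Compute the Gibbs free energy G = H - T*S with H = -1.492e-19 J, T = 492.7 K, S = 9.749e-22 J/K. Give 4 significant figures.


Step 1: T*S = 492.7 * 9.749e-22 = 4.803e-19 J
Step 2: G = H - T*S = -1.492e-19 - 4.803e-19
Step 3: G = -6.295e-19 J

-6.295e-19


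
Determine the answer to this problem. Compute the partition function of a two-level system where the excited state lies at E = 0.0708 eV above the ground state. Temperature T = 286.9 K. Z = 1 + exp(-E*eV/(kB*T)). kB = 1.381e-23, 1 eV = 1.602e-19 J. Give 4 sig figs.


Step 1: Compute beta*E = E*eV/(kB*T) = 0.0708*1.602e-19/(1.381e-23*286.9) = 2.863
Step 2: exp(-beta*E) = exp(-2.863) = 0.05712
Step 3: Z = 1 + 0.05712 = 1.057

1.057


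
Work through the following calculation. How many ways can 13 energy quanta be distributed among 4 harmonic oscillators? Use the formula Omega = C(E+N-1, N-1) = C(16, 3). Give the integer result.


Step 1: Use binomial coefficient C(16, 3)
Step 2: Numerator = 16! / 13!
Step 3: Denominator = 3!
Step 4: Omega = 560

560


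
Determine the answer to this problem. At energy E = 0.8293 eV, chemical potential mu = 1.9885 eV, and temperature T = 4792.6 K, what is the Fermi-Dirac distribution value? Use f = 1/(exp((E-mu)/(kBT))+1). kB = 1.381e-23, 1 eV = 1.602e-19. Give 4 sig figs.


Step 1: (E - mu) = 0.8293 - 1.9885 = -1.159 eV
Step 2: Convert: (E-mu)*eV = -1.857e-19 J
Step 3: x = (E-mu)*eV/(kB*T) = -2.806
Step 4: f = 1/(exp(-2.806)+1) = 0.943

0.943


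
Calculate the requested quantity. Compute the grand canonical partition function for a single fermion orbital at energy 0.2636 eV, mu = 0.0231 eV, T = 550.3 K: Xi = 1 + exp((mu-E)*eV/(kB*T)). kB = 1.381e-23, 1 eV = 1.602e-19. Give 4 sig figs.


Step 1: (mu - E) = 0.0231 - 0.2636 = -0.2405 eV
Step 2: x = (mu-E)*eV/(kB*T) = -0.2405*1.602e-19/(1.381e-23*550.3) = -5.07
Step 3: exp(x) = 0.006284
Step 4: Xi = 1 + 0.006284 = 1.006

1.006


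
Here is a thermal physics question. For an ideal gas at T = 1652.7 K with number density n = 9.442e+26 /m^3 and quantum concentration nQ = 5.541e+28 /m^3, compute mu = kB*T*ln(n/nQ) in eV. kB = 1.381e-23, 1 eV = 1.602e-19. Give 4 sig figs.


Step 1: n/nQ = 9.442e+26/5.541e+28 = 0.01704
Step 2: ln(n/nQ) = -4.072
Step 3: mu = kB*T*ln(n/nQ) = 2.282e-20*-4.072 = -9.294e-20 J
Step 4: Convert to eV: -9.294e-20/1.602e-19 = -0.5802 eV

-0.5802


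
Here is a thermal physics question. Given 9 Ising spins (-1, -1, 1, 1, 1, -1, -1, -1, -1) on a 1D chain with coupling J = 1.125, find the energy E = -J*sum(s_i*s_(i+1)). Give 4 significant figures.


Step 1: Nearest-neighbor products: 1, -1, 1, 1, -1, 1, 1, 1
Step 2: Sum of products = 4
Step 3: E = -1.125 * 4 = -4.5

-4.5


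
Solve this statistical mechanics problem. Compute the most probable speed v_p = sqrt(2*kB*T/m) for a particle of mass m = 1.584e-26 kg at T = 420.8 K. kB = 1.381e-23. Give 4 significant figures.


Step 1: Numerator = 2*kB*T = 2*1.381e-23*420.8 = 1.162e-20
Step 2: Ratio = 1.162e-20 / 1.584e-26 = 7.337e+05
Step 3: v_p = sqrt(7.337e+05) = 856.6 m/s

856.6


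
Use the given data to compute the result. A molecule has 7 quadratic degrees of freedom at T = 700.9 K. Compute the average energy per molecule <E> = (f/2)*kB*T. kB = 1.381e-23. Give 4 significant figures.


Step 1: f/2 = 7/2 = 3.5
Step 2: kB*T = 1.381e-23 * 700.9 = 9.679e-21
Step 3: <E> = 3.5 * 9.679e-21 = 3.388e-20 J

3.388e-20


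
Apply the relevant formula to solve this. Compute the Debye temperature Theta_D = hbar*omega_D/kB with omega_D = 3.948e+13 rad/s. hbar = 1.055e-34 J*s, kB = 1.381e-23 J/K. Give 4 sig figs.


Step 1: hbar*omega_D = 1.055e-34 * 3.948e+13 = 4.165e-21 J
Step 2: Theta_D = 4.165e-21 / 1.381e-23
Step 3: Theta_D = 301.6 K

301.6


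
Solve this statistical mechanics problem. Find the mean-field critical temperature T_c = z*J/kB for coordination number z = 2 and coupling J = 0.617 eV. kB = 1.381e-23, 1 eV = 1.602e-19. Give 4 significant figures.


Step 1: z*J = 2*0.617 = 1.234 eV
Step 2: Convert to Joules: 1.234*1.602e-19 = 1.977e-19 J
Step 3: T_c = 1.977e-19 / 1.381e-23 = 1.431e+04 K

1.431e+04


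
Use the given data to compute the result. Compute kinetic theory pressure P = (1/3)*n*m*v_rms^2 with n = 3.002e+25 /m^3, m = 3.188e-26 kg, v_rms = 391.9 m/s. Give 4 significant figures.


Step 1: v_rms^2 = 391.9^2 = 1.536e+05
Step 2: n*m = 3.002e+25*3.188e-26 = 0.957
Step 3: P = (1/3)*0.957*1.536e+05 = 4.9e+04 Pa

4.9e+04


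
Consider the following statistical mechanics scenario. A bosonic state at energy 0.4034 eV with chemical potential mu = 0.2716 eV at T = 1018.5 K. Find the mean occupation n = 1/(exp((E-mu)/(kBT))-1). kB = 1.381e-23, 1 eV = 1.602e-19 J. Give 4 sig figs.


Step 1: (E - mu) = 0.1318 eV
Step 2: x = (E-mu)*eV/(kB*T) = 0.1318*1.602e-19/(1.381e-23*1018.5) = 1.501
Step 3: exp(x) = 4.487
Step 4: n = 1/(exp(x)-1) = 0.2868

0.2868


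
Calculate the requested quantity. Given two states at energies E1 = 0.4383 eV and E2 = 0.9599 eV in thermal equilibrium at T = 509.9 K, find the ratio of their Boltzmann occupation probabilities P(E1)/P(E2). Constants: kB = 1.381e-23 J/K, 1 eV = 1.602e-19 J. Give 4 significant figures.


Step 1: Compute energy difference dE = E1 - E2 = 0.4383 - 0.9599 = -0.5216 eV
Step 2: Convert to Joules: dE_J = -0.5216 * 1.602e-19 = -8.356e-20 J
Step 3: Compute exponent = -dE_J / (kB * T) = -(-8.356e-20) / (1.381e-23 * 509.9) = 11.87
Step 4: P(E1)/P(E2) = exp(11.87) = 1.424e+05

1.424e+05


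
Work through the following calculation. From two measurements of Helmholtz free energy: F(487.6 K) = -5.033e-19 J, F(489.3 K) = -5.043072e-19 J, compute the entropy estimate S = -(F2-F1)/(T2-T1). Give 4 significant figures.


Step 1: dF = F2 - F1 = -5.043072e-19 - (-5.033e-19) = -1.0072e-21 J
Step 2: dT = T2 - T1 = 489.3 - 487.6 = 1.7 K
Step 3: S = -dF/dT = -(-1.0072e-21)/1.7 = 5.925e-22 J/K

5.925e-22
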